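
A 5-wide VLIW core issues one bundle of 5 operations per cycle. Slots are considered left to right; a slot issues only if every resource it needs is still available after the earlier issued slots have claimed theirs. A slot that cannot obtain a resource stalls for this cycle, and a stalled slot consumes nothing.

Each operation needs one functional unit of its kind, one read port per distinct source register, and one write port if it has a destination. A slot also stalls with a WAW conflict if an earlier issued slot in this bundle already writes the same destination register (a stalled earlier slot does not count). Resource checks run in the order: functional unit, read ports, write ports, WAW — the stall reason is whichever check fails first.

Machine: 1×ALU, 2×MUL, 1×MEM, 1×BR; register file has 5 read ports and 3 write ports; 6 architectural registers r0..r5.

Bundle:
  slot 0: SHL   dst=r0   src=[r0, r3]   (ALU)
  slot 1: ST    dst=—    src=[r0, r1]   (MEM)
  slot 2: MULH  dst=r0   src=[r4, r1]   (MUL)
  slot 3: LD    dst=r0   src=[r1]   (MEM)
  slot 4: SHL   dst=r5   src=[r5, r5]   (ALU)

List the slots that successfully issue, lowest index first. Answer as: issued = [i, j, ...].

slot 0 (ALU): ISSUE — free A0,Mu2,Ld1,B1 rp3 wp2
slot 1 (MEM): ISSUE — free A0,Mu2,Ld0,B1 rp1 wp2
slot 2 (MUL): stall RD_PORT — free A0,Mu2,Ld0,B1 rp1 wp2
slot 3 (MEM): stall FU — free A0,Mu2,Ld0,B1 rp1 wp2
slot 4 (ALU): stall FU — free A0,Mu2,Ld0,B1 rp1 wp2

issued = [0, 1]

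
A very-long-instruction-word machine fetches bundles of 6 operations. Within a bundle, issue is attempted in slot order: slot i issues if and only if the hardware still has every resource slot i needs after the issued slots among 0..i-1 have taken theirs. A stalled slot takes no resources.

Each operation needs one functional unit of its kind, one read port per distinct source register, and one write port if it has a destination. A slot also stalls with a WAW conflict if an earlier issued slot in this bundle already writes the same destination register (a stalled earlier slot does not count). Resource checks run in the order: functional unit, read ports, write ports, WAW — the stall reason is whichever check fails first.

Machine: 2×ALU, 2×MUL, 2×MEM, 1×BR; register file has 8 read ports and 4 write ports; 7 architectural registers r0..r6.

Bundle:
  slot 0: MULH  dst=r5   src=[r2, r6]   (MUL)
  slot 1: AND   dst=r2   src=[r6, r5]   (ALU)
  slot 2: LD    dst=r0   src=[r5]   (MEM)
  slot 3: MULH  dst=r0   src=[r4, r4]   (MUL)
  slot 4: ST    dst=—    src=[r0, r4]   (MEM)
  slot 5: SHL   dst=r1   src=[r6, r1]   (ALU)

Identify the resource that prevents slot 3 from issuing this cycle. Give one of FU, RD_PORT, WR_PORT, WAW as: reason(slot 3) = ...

slot 0 (MUL): ISSUE — free A2,Mu1,Ld2,B1 rp6 wp3
slot 1 (ALU): ISSUE — free A1,Mu1,Ld2,B1 rp4 wp2
slot 2 (MEM): ISSUE — free A1,Mu1,Ld1,B1 rp3 wp1
slot 3 (MUL): stall WAW — free A1,Mu1,Ld1,B1 rp3 wp1
slot 4 (MEM): ISSUE — free A1,Mu1,Ld0,B1 rp1 wp1
slot 5 (ALU): stall RD_PORT — free A1,Mu1,Ld0,B1 rp1 wp1

reason(slot 3) = WAW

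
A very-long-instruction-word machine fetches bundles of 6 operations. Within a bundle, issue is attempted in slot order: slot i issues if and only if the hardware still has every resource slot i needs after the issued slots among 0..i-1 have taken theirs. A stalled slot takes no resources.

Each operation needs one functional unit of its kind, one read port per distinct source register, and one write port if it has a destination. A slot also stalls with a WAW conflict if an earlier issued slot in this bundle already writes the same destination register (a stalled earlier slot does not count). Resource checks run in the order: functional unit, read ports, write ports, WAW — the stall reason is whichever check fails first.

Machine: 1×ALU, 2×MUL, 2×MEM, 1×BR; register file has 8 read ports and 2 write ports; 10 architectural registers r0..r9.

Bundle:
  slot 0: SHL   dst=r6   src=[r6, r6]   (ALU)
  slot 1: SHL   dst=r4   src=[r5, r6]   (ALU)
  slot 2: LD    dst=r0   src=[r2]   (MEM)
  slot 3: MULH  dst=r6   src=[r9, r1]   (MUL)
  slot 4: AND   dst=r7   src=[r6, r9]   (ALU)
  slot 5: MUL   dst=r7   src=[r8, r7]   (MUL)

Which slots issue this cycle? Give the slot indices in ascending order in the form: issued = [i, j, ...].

issued = [0, 2]

#0 ALU src=r6,r6 dispatched  <A:0 Mu:2 Ld:2 B:1 rd:7 wr:1>
#1 ALU src=r5,r6 held:FU  <A:0 Mu:2 Ld:2 B:1 rd:7 wr:1>
#2 MEM src=r2 dispatched  <A:0 Mu:2 Ld:1 B:1 rd:6 wr:0>
#3 MUL src=r9,r1 held:WR_PORT  <A:0 Mu:2 Ld:1 B:1 rd:6 wr:0>
#4 ALU src=r6,r9 held:FU  <A:0 Mu:2 Ld:1 B:1 rd:6 wr:0>
#5 MUL src=r8,r7 held:WR_PORT  <A:0 Mu:2 Ld:1 B:1 rd:6 wr:0>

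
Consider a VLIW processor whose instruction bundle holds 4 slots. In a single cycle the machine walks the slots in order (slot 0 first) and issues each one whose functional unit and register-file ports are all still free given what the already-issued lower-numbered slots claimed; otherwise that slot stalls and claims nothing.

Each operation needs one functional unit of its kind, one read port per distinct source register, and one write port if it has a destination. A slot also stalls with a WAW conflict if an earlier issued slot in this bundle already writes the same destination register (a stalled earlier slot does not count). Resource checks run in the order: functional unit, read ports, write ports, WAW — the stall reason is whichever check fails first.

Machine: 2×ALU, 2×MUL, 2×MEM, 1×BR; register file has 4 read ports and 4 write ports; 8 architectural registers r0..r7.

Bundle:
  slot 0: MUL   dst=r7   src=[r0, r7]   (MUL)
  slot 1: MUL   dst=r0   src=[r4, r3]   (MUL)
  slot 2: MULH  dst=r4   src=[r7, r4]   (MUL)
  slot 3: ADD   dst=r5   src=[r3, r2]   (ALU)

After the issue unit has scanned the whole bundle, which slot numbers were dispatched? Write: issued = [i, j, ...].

issued = [0, 1]

slot 0 (MUL): ISSUE — free A2,Mu1,Ld2,B1 rp2 wp3
slot 1 (MUL): ISSUE — free A2,Mu0,Ld2,B1 rp0 wp2
slot 2 (MUL): stall FU — free A2,Mu0,Ld2,B1 rp0 wp2
slot 3 (ALU): stall RD_PORT — free A2,Mu0,Ld2,B1 rp0 wp2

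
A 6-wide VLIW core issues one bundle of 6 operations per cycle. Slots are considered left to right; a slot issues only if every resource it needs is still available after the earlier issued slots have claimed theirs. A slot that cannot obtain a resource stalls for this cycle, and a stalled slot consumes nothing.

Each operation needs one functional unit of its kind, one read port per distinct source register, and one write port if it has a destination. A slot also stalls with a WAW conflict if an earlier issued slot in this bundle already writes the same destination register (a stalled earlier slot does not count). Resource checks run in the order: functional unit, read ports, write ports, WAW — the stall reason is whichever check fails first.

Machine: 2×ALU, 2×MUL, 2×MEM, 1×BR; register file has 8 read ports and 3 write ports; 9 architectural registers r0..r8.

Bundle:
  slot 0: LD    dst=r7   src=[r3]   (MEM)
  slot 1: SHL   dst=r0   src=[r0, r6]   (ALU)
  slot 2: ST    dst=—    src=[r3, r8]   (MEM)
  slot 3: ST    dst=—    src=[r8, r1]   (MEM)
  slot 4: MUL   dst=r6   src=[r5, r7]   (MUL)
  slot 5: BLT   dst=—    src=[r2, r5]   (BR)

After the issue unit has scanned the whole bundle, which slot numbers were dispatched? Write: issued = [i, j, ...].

(0) want 1×MEM +1rd +1wr — yes → AL2|MU2|ME1|BR1|rd7|wr2
(1) want 1×ALU +2rd +1wr — yes → AL1|MU2|ME1|BR1|rd5|wr1
(2) want 1×MEM +2rd +0wr — yes → AL1|MU2|ME0|BR1|rd3|wr1
(3) want 1×MEM +2rd +0wr — FU → AL1|MU2|ME0|BR1|rd3|wr1
(4) want 1×MUL +2rd +1wr — yes → AL1|MU1|ME0|BR1|rd1|wr0
(5) want 1×BR +2rd +0wr — RD_PORT → AL1|MU1|ME0|BR1|rd1|wr0

issued = [0, 1, 2, 4]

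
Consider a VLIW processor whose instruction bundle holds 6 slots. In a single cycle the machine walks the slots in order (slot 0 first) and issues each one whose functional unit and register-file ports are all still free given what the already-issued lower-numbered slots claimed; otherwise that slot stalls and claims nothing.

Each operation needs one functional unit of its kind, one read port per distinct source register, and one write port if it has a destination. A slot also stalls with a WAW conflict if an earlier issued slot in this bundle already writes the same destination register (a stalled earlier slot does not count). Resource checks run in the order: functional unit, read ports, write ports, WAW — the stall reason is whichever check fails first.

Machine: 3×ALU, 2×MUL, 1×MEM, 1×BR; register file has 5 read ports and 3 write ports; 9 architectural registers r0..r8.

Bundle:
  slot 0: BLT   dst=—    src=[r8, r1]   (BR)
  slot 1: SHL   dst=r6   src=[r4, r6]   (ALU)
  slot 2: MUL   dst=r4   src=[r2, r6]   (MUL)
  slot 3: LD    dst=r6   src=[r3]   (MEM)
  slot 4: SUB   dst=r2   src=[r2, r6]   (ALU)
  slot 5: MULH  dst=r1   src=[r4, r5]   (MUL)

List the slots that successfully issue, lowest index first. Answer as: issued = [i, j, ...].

issued = [0, 1]

[0] BR needs rd=2 wr=0: ok; after: ALU=3 MUL=2 MEM=1 BR=0, R=3, W=3
[1] ALU needs rd=2 wr=1: ok; after: ALU=2 MUL=2 MEM=1 BR=0, R=1, W=2
[2] MUL needs rd=2 wr=1: RD_PORT; after: ALU=2 MUL=2 MEM=1 BR=0, R=1, W=2
[3] MEM needs rd=1 wr=1: WAW; after: ALU=2 MUL=2 MEM=1 BR=0, R=1, W=2
[4] ALU needs rd=2 wr=1: RD_PORT; after: ALU=2 MUL=2 MEM=1 BR=0, R=1, W=2
[5] MUL needs rd=2 wr=1: RD_PORT; after: ALU=2 MUL=2 MEM=1 BR=0, R=1, W=2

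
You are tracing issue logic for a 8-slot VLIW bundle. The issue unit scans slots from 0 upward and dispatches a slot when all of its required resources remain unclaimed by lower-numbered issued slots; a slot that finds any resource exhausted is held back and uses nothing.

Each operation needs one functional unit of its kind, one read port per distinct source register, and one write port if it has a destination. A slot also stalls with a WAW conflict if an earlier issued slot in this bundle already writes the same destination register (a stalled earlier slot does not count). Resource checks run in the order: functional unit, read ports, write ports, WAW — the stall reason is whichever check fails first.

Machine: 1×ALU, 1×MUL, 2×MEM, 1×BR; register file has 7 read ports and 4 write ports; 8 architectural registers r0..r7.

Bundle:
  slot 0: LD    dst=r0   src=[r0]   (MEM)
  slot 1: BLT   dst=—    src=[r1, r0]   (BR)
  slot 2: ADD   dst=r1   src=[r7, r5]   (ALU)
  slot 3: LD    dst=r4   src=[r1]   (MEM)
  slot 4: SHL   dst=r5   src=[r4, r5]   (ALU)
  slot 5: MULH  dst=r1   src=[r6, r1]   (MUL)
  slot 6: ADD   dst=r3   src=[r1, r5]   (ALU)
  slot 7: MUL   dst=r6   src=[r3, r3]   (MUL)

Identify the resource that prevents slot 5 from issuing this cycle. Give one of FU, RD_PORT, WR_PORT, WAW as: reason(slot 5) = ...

slot 0 (MEM): ISSUE — free A1,Mu1,Ld1,B1 rp6 wp3
slot 1 (BR): ISSUE — free A1,Mu1,Ld1,B0 rp4 wp3
slot 2 (ALU): ISSUE — free A0,Mu1,Ld1,B0 rp2 wp2
slot 3 (MEM): ISSUE — free A0,Mu1,Ld0,B0 rp1 wp1
slot 4 (ALU): stall FU — free A0,Mu1,Ld0,B0 rp1 wp1
slot 5 (MUL): stall RD_PORT — free A0,Mu1,Ld0,B0 rp1 wp1
slot 6 (ALU): stall FU — free A0,Mu1,Ld0,B0 rp1 wp1
slot 7 (MUL): ISSUE — free A0,Mu0,Ld0,B0 rp0 wp0

reason(slot 5) = RD_PORT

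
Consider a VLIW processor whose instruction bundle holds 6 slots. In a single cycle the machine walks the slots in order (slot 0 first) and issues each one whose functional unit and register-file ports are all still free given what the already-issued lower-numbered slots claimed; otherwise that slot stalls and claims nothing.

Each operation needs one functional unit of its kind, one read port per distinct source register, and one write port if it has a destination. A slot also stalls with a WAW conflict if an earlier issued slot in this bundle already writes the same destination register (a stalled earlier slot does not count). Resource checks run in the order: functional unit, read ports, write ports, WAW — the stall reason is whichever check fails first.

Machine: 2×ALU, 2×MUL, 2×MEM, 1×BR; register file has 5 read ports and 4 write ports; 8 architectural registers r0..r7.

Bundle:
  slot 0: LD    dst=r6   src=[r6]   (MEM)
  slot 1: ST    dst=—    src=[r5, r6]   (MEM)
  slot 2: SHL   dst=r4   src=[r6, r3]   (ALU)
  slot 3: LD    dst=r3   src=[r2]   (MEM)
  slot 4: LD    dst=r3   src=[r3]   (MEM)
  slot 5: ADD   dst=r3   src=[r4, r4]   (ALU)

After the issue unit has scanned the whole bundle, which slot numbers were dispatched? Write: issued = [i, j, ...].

issued = [0, 1, 2]

slot 0 (MEM): ISSUE — free A2,Mu2,Ld1,B1 rp4 wp3
slot 1 (MEM): ISSUE — free A2,Mu2,Ld0,B1 rp2 wp3
slot 2 (ALU): ISSUE — free A1,Mu2,Ld0,B1 rp0 wp2
slot 3 (MEM): stall FU — free A1,Mu2,Ld0,B1 rp0 wp2
slot 4 (MEM): stall FU — free A1,Mu2,Ld0,B1 rp0 wp2
slot 5 (ALU): stall RD_PORT — free A1,Mu2,Ld0,B1 rp0 wp2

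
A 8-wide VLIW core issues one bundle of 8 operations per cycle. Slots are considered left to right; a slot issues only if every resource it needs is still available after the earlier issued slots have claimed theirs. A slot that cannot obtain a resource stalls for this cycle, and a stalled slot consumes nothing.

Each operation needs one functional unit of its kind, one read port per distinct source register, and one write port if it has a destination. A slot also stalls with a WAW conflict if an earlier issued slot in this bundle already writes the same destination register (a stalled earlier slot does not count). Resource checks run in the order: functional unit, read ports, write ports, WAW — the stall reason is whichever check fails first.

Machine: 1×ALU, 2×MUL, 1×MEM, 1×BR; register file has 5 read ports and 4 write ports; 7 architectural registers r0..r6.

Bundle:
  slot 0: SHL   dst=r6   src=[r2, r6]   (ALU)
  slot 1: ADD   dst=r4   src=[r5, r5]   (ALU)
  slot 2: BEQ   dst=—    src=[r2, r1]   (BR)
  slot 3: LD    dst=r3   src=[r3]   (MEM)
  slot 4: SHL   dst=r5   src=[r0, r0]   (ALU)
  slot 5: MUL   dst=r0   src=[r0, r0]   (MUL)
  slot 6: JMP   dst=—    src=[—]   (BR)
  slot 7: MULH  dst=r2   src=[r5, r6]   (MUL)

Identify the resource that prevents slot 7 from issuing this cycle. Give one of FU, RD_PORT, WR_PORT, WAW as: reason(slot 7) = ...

slot 0 (ALU): ISSUE — free A0,Mu2,Ld1,B1 rp3 wp3
slot 1 (ALU): stall FU — free A0,Mu2,Ld1,B1 rp3 wp3
slot 2 (BR): ISSUE — free A0,Mu2,Ld1,B0 rp1 wp3
slot 3 (MEM): ISSUE — free A0,Mu2,Ld0,B0 rp0 wp2
slot 4 (ALU): stall FU — free A0,Mu2,Ld0,B0 rp0 wp2
slot 5 (MUL): stall RD_PORT — free A0,Mu2,Ld0,B0 rp0 wp2
slot 6 (BR): stall FU — free A0,Mu2,Ld0,B0 rp0 wp2
slot 7 (MUL): stall RD_PORT — free A0,Mu2,Ld0,B0 rp0 wp2

reason(slot 7) = RD_PORT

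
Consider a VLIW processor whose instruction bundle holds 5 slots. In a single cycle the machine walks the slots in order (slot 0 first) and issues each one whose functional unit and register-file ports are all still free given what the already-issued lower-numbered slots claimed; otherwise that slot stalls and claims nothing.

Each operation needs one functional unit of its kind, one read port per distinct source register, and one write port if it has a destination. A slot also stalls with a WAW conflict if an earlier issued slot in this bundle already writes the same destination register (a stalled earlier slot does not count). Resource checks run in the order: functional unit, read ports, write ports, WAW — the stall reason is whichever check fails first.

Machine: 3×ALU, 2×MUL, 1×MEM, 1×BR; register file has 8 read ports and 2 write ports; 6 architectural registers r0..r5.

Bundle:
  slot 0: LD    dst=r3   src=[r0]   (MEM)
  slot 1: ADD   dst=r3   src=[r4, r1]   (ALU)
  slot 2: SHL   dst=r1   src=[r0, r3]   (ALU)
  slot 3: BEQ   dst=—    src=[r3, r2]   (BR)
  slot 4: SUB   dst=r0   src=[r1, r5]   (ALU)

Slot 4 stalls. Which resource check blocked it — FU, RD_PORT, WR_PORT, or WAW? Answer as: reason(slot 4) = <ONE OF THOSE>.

reason(slot 4) = WR_PORT

#0 MEM src=r0 dispatched  <A:3 Mu:2 Ld:0 B:1 rd:7 wr:1>
#1 ALU src=r4,r1 held:WAW  <A:3 Mu:2 Ld:0 B:1 rd:7 wr:1>
#2 ALU src=r0,r3 dispatched  <A:2 Mu:2 Ld:0 B:1 rd:5 wr:0>
#3 BR src=r3,r2 dispatched  <A:2 Mu:2 Ld:0 B:0 rd:3 wr:0>
#4 ALU src=r1,r5 held:WR_PORT  <A:2 Mu:2 Ld:0 B:0 rd:3 wr:0>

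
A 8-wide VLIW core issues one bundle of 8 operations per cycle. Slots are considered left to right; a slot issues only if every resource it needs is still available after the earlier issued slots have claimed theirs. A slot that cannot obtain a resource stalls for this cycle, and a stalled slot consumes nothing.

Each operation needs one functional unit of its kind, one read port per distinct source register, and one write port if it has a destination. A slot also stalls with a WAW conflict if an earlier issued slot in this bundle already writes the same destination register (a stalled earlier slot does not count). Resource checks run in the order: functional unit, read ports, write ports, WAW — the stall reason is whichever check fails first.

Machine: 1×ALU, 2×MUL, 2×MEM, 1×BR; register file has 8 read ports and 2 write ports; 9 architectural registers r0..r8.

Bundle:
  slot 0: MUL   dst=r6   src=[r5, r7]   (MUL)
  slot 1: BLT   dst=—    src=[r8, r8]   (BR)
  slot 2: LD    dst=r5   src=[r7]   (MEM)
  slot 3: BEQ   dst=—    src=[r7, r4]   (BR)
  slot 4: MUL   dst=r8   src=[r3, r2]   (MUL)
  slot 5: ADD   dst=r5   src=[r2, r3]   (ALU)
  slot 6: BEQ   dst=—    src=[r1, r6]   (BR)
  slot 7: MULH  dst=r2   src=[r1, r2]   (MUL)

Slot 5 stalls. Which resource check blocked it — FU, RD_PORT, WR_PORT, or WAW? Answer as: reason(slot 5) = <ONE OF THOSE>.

reason(slot 5) = WR_PORT

#0 MUL src=r5,r7 dispatched  <A:1 Mu:1 Ld:2 B:1 rd:6 wr:1>
#1 BR src=r8,r8 dispatched  <A:1 Mu:1 Ld:2 B:0 rd:5 wr:1>
#2 MEM src=r7 dispatched  <A:1 Mu:1 Ld:1 B:0 rd:4 wr:0>
#3 BR src=r7,r4 held:FU  <A:1 Mu:1 Ld:1 B:0 rd:4 wr:0>
#4 MUL src=r3,r2 held:WR_PORT  <A:1 Mu:1 Ld:1 B:0 rd:4 wr:0>
#5 ALU src=r2,r3 held:WR_PORT  <A:1 Mu:1 Ld:1 B:0 rd:4 wr:0>
#6 BR src=r1,r6 held:FU  <A:1 Mu:1 Ld:1 B:0 rd:4 wr:0>
#7 MUL src=r1,r2 held:WR_PORT  <A:1 Mu:1 Ld:1 B:0 rd:4 wr:0>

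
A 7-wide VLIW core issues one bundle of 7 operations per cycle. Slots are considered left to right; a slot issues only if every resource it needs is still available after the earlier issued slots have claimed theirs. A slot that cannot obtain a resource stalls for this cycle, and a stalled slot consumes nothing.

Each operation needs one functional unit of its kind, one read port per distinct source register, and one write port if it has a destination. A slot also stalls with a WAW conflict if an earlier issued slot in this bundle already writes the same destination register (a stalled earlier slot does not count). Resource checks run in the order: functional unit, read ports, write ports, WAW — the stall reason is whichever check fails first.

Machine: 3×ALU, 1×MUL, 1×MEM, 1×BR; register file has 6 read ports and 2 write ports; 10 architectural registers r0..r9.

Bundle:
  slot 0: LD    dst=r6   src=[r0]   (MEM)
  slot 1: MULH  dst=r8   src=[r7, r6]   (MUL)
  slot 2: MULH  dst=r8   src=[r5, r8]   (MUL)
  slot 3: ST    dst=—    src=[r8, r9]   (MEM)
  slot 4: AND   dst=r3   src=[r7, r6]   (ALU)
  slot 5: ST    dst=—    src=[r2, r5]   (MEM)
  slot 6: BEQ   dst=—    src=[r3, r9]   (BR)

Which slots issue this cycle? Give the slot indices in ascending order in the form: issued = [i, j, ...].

issued = [0, 1, 6]

#0 MEM src=r0 dispatched  <A:3 Mu:1 Ld:0 B:1 rd:5 wr:1>
#1 MUL src=r7,r6 dispatched  <A:3 Mu:0 Ld:0 B:1 rd:3 wr:0>
#2 MUL src=r5,r8 held:FU  <A:3 Mu:0 Ld:0 B:1 rd:3 wr:0>
#3 MEM src=r8,r9 held:FU  <A:3 Mu:0 Ld:0 B:1 rd:3 wr:0>
#4 ALU src=r7,r6 held:WR_PORT  <A:3 Mu:0 Ld:0 B:1 rd:3 wr:0>
#5 MEM src=r2,r5 held:FU  <A:3 Mu:0 Ld:0 B:1 rd:3 wr:0>
#6 BR src=r3,r9 dispatched  <A:3 Mu:0 Ld:0 B:0 rd:1 wr:0>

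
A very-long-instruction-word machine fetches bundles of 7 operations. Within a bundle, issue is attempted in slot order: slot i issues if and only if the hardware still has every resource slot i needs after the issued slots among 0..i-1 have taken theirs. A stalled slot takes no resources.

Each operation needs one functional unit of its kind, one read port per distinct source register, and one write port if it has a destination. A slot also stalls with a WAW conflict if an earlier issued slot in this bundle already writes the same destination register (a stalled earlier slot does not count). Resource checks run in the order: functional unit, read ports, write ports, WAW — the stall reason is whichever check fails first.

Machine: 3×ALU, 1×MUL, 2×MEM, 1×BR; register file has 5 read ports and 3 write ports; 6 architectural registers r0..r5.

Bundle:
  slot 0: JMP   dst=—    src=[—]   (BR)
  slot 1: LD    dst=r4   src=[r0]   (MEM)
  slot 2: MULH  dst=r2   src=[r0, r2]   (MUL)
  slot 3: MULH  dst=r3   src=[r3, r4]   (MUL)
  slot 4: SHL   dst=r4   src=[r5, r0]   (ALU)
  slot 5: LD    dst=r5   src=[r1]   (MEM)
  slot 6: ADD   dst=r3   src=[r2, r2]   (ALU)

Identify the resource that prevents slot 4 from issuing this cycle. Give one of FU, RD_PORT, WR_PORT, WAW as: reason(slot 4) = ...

reason(slot 4) = WAW

slot 0 (BR): ISSUE — free A3,Mu1,Ld2,B0 rp5 wp3
slot 1 (MEM): ISSUE — free A3,Mu1,Ld1,B0 rp4 wp2
slot 2 (MUL): ISSUE — free A3,Mu0,Ld1,B0 rp2 wp1
slot 3 (MUL): stall FU — free A3,Mu0,Ld1,B0 rp2 wp1
slot 4 (ALU): stall WAW — free A3,Mu0,Ld1,B0 rp2 wp1
slot 5 (MEM): ISSUE — free A3,Mu0,Ld0,B0 rp1 wp0
slot 6 (ALU): stall WR_PORT — free A3,Mu0,Ld0,B0 rp1 wp0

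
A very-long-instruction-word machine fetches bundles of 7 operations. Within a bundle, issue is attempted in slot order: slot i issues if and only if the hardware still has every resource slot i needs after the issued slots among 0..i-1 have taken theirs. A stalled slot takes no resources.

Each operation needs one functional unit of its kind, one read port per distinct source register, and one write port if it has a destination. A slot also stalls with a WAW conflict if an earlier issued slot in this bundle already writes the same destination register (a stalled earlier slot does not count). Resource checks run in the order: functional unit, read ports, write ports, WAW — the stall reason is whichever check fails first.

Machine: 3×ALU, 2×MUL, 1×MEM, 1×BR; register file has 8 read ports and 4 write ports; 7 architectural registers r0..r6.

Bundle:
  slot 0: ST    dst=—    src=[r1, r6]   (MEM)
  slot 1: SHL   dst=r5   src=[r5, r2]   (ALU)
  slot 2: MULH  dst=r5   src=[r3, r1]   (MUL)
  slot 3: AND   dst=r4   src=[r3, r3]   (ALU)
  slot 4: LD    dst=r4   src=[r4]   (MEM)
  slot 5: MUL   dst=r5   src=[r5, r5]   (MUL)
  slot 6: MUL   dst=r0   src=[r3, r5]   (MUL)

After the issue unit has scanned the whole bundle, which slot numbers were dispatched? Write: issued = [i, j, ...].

issued = [0, 1, 3, 6]

(0) want 1×MEM +2rd +0wr — yes → AL3|MU2|ME0|BR1|rd6|wr4
(1) want 1×ALU +2rd +1wr — yes → AL2|MU2|ME0|BR1|rd4|wr3
(2) want 1×MUL +2rd +1wr — WAW → AL2|MU2|ME0|BR1|rd4|wr3
(3) want 1×ALU +1rd +1wr — yes → AL1|MU2|ME0|BR1|rd3|wr2
(4) want 1×MEM +1rd +1wr — FU → AL1|MU2|ME0|BR1|rd3|wr2
(5) want 1×MUL +1rd +1wr — WAW → AL1|MU2|ME0|BR1|rd3|wr2
(6) want 1×MUL +2rd +1wr — yes → AL1|MU1|ME0|BR1|rd1|wr1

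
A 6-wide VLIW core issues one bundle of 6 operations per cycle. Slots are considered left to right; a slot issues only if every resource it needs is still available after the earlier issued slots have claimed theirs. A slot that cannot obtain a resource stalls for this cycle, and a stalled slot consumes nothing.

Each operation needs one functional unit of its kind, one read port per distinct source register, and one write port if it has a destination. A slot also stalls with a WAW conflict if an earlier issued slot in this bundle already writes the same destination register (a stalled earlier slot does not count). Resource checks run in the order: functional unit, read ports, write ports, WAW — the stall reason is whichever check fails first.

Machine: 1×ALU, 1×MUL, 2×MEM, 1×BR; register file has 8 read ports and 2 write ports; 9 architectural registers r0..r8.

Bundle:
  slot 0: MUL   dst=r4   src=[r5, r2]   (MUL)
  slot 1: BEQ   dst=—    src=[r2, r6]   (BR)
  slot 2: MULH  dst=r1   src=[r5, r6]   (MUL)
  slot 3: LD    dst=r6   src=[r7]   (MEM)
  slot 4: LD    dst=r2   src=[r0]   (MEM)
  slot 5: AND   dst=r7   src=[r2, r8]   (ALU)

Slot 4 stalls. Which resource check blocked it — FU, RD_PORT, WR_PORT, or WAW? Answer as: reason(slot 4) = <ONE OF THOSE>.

[0] MUL needs rd=2 wr=1: ok; after: ALU=1 MUL=0 MEM=2 BR=1, R=6, W=1
[1] BR needs rd=2 wr=0: ok; after: ALU=1 MUL=0 MEM=2 BR=0, R=4, W=1
[2] MUL needs rd=2 wr=1: FU; after: ALU=1 MUL=0 MEM=2 BR=0, R=4, W=1
[3] MEM needs rd=1 wr=1: ok; after: ALU=1 MUL=0 MEM=1 BR=0, R=3, W=0
[4] MEM needs rd=1 wr=1: WR_PORT; after: ALU=1 MUL=0 MEM=1 BR=0, R=3, W=0
[5] ALU needs rd=2 wr=1: WR_PORT; after: ALU=1 MUL=0 MEM=1 BR=0, R=3, W=0

reason(slot 4) = WR_PORT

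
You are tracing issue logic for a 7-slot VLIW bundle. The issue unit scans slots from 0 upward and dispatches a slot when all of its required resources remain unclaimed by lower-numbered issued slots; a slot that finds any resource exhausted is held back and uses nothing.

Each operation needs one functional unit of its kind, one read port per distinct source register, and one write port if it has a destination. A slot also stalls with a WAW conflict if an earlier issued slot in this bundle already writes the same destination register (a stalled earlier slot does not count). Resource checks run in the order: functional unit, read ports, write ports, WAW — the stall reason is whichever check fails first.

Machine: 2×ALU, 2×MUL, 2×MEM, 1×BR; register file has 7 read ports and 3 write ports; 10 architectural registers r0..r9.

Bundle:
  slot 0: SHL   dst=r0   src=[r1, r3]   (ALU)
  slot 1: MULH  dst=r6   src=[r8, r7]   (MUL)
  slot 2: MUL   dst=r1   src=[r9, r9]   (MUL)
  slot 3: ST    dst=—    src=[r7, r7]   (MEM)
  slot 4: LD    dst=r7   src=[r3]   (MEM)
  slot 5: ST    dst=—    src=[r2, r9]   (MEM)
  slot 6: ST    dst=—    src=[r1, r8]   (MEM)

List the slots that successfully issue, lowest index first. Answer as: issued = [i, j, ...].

issued = [0, 1, 2, 3]

slot 0 (ALU): ISSUE — free A1,Mu2,Ld2,B1 rp5 wp2
slot 1 (MUL): ISSUE — free A1,Mu1,Ld2,B1 rp3 wp1
slot 2 (MUL): ISSUE — free A1,Mu0,Ld2,B1 rp2 wp0
slot 3 (MEM): ISSUE — free A1,Mu0,Ld1,B1 rp1 wp0
slot 4 (MEM): stall WR_PORT — free A1,Mu0,Ld1,B1 rp1 wp0
slot 5 (MEM): stall RD_PORT — free A1,Mu0,Ld1,B1 rp1 wp0
slot 6 (MEM): stall RD_PORT — free A1,Mu0,Ld1,B1 rp1 wp0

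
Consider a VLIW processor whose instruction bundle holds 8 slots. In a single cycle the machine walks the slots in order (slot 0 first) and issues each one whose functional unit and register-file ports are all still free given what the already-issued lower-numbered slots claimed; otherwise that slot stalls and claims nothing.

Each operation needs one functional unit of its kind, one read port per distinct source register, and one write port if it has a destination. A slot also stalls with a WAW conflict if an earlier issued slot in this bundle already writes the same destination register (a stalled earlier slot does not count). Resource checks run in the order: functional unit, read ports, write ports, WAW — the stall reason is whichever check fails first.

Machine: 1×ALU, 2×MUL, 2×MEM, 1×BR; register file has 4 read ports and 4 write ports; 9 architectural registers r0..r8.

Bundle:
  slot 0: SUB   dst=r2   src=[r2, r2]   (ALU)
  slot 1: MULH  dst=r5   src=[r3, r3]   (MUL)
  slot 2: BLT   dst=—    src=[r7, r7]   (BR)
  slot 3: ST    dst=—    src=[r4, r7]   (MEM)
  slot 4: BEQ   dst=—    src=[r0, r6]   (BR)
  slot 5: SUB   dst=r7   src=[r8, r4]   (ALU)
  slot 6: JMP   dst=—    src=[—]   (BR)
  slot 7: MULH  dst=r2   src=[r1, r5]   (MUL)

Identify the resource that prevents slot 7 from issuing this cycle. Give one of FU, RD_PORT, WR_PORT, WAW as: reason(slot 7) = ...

slot 0 (ALU): ISSUE — free A0,Mu2,Ld2,B1 rp3 wp3
slot 1 (MUL): ISSUE — free A0,Mu1,Ld2,B1 rp2 wp2
slot 2 (BR): ISSUE — free A0,Mu1,Ld2,B0 rp1 wp2
slot 3 (MEM): stall RD_PORT — free A0,Mu1,Ld2,B0 rp1 wp2
slot 4 (BR): stall FU — free A0,Mu1,Ld2,B0 rp1 wp2
slot 5 (ALU): stall FU — free A0,Mu1,Ld2,B0 rp1 wp2
slot 6 (BR): stall FU — free A0,Mu1,Ld2,B0 rp1 wp2
slot 7 (MUL): stall RD_PORT — free A0,Mu1,Ld2,B0 rp1 wp2

reason(slot 7) = RD_PORT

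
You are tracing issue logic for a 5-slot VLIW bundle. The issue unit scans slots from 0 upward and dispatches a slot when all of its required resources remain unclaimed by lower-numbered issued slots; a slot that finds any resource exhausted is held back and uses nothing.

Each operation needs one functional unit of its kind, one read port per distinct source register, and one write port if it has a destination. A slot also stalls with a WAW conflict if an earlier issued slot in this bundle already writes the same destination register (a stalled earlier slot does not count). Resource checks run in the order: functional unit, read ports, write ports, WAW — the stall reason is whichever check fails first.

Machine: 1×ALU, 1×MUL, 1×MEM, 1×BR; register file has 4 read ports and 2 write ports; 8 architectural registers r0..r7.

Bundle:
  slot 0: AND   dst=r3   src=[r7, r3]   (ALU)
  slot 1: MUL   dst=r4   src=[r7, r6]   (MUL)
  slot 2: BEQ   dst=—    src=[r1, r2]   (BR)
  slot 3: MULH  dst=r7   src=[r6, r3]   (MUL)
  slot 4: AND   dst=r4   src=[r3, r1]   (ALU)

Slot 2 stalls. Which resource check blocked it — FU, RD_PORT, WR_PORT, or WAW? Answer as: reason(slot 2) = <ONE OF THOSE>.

slot 0 (ALU): ISSUE — free A0,Mu1,Ld1,B1 rp2 wp1
slot 1 (MUL): ISSUE — free A0,Mu0,Ld1,B1 rp0 wp0
slot 2 (BR): stall RD_PORT — free A0,Mu0,Ld1,B1 rp0 wp0
slot 3 (MUL): stall FU — free A0,Mu0,Ld1,B1 rp0 wp0
slot 4 (ALU): stall FU — free A0,Mu0,Ld1,B1 rp0 wp0

reason(slot 2) = RD_PORT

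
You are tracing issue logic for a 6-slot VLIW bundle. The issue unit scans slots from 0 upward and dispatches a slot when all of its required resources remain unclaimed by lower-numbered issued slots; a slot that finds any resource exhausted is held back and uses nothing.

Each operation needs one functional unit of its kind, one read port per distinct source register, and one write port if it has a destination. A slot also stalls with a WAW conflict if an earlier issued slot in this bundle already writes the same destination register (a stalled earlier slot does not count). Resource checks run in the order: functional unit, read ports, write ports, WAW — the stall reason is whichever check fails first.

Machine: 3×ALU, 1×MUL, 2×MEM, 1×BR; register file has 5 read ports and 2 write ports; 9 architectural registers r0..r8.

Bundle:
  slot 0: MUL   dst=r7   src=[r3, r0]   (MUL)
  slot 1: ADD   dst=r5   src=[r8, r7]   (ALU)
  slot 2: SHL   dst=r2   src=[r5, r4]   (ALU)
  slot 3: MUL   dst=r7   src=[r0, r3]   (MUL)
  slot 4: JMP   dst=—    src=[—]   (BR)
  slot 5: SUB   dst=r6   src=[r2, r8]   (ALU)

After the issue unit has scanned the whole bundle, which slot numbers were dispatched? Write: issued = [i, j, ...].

slot 0 (MUL): ISSUE — free A3,Mu0,Ld2,B1 rp3 wp1
slot 1 (ALU): ISSUE — free A2,Mu0,Ld2,B1 rp1 wp0
slot 2 (ALU): stall RD_PORT — free A2,Mu0,Ld2,B1 rp1 wp0
slot 3 (MUL): stall FU — free A2,Mu0,Ld2,B1 rp1 wp0
slot 4 (BR): ISSUE — free A2,Mu0,Ld2,B0 rp1 wp0
slot 5 (ALU): stall RD_PORT — free A2,Mu0,Ld2,B0 rp1 wp0

issued = [0, 1, 4]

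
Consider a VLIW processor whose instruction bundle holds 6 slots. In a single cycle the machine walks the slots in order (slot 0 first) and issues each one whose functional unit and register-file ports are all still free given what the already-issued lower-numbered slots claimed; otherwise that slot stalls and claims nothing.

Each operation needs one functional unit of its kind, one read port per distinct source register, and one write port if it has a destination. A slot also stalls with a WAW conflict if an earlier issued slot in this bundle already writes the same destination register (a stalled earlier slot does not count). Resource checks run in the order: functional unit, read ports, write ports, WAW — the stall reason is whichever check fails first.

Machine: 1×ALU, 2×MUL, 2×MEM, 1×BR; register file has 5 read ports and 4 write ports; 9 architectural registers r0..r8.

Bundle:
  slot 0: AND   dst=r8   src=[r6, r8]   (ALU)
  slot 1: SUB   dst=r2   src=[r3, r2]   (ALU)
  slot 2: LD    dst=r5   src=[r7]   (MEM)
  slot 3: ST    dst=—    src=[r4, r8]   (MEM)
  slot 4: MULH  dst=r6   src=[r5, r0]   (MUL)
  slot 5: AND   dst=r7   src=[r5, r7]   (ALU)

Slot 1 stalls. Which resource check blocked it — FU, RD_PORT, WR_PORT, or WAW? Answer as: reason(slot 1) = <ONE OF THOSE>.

(0) want 1×ALU +2rd +1wr — yes → AL0|MU2|ME2|BR1|rd3|wr3
(1) want 1×ALU +2rd +1wr — FU → AL0|MU2|ME2|BR1|rd3|wr3
(2) want 1×MEM +1rd +1wr — yes → AL0|MU2|ME1|BR1|rd2|wr2
(3) want 1×MEM +2rd +0wr — yes → AL0|MU2|ME0|BR1|rd0|wr2
(4) want 1×MUL +2rd +1wr — RD_PORT → AL0|MU2|ME0|BR1|rd0|wr2
(5) want 1×ALU +2rd +1wr — FU → AL0|MU2|ME0|BR1|rd0|wr2

reason(slot 1) = FU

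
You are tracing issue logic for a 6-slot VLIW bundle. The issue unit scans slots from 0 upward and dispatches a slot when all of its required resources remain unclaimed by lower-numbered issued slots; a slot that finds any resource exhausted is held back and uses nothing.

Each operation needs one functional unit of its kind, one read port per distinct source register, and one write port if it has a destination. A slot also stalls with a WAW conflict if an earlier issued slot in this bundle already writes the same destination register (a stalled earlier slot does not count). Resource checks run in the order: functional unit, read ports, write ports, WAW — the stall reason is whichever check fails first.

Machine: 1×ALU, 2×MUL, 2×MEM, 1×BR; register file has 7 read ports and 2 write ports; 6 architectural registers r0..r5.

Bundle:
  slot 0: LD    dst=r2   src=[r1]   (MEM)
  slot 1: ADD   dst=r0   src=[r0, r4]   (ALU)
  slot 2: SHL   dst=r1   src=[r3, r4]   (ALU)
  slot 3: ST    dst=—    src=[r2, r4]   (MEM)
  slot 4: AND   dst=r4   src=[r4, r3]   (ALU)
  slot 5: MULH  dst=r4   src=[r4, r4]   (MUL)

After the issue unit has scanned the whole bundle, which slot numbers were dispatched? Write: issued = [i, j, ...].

issued = [0, 1, 3]

[0] MEM needs rd=1 wr=1: ok; after: ALU=1 MUL=2 MEM=1 BR=1, R=6, W=1
[1] ALU needs rd=2 wr=1: ok; after: ALU=0 MUL=2 MEM=1 BR=1, R=4, W=0
[2] ALU needs rd=2 wr=1: FU; after: ALU=0 MUL=2 MEM=1 BR=1, R=4, W=0
[3] MEM needs rd=2 wr=0: ok; after: ALU=0 MUL=2 MEM=0 BR=1, R=2, W=0
[4] ALU needs rd=2 wr=1: FU; after: ALU=0 MUL=2 MEM=0 BR=1, R=2, W=0
[5] MUL needs rd=1 wr=1: WR_PORT; after: ALU=0 MUL=2 MEM=0 BR=1, R=2, W=0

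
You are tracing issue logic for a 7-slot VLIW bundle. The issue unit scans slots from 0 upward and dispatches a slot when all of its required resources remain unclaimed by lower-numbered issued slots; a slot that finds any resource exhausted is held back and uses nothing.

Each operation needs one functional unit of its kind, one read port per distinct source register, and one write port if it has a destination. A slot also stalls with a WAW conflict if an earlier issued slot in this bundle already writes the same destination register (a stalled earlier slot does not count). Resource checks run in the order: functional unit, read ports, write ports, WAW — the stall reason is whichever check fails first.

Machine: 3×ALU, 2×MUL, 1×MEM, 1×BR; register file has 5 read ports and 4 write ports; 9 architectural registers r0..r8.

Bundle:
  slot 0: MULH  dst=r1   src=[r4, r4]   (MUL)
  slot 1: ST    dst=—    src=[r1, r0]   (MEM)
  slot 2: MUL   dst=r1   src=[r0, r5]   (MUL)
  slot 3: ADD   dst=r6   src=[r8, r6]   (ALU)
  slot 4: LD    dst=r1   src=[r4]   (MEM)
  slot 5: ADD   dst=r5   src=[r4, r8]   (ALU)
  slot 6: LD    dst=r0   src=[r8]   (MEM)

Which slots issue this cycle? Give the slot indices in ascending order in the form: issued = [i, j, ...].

issued = [0, 1, 3]

slot 0 (MUL): ISSUE — free A3,Mu1,Ld1,B1 rp4 wp3
slot 1 (MEM): ISSUE — free A3,Mu1,Ld0,B1 rp2 wp3
slot 2 (MUL): stall WAW — free A3,Mu1,Ld0,B1 rp2 wp3
slot 3 (ALU): ISSUE — free A2,Mu1,Ld0,B1 rp0 wp2
slot 4 (MEM): stall FU — free A2,Mu1,Ld0,B1 rp0 wp2
slot 5 (ALU): stall RD_PORT — free A2,Mu1,Ld0,B1 rp0 wp2
slot 6 (MEM): stall FU — free A2,Mu1,Ld0,B1 rp0 wp2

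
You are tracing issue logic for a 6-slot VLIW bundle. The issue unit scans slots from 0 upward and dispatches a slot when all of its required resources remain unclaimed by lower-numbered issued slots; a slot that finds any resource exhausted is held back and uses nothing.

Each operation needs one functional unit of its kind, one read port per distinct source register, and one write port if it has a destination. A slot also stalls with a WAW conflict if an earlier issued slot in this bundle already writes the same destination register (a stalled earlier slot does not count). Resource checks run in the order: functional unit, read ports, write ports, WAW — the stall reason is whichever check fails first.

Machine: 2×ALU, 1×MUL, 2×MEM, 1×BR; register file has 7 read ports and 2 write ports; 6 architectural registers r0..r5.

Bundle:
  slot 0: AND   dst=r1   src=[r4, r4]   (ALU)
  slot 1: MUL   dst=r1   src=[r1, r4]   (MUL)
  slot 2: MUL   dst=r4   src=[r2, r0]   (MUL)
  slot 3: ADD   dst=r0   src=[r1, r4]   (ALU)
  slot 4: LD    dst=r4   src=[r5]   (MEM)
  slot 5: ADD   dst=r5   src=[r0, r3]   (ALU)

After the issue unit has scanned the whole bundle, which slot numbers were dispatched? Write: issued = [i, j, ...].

issued = [0, 2]

slot 0 (ALU): ISSUE — free A1,Mu1,Ld2,B1 rp6 wp1
slot 1 (MUL): stall WAW — free A1,Mu1,Ld2,B1 rp6 wp1
slot 2 (MUL): ISSUE — free A1,Mu0,Ld2,B1 rp4 wp0
slot 3 (ALU): stall WR_PORT — free A1,Mu0,Ld2,B1 rp4 wp0
slot 4 (MEM): stall WR_PORT — free A1,Mu0,Ld2,B1 rp4 wp0
slot 5 (ALU): stall WR_PORT — free A1,Mu0,Ld2,B1 rp4 wp0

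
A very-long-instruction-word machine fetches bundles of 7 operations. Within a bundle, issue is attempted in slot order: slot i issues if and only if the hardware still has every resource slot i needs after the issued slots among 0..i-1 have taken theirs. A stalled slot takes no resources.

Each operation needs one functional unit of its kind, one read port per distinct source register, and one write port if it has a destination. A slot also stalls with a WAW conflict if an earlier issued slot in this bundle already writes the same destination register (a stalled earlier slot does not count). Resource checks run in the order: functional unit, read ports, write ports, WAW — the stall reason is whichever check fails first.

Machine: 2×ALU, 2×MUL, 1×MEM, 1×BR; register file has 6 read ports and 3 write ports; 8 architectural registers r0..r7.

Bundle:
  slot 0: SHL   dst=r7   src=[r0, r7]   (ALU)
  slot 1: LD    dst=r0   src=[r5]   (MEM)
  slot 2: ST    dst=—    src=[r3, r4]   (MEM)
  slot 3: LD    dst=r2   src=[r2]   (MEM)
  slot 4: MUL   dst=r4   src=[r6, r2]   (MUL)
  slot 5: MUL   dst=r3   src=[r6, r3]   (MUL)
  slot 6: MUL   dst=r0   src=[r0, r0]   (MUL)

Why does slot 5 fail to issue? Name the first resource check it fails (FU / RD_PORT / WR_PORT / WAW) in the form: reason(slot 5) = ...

reason(slot 5) = RD_PORT

  0. ALU→r7 ⇒ go  {1A/2Mu/1Ld/1B | 4r 2w}
  1. MEM→r0 ⇒ go  {1A/2Mu/0Ld/1B | 3r 1w}
  2. MEM ⇒ no(FU)  {1A/2Mu/0Ld/1B | 3r 1w}
  3. MEM→r2 ⇒ no(FU)  {1A/2Mu/0Ld/1B | 3r 1w}
  4. MUL→r4 ⇒ go  {1A/1Mu/0Ld/1B | 1r 0w}
  5. MUL→r3 ⇒ no(RD_PORT)  {1A/1Mu/0Ld/1B | 1r 0w}
  6. MUL→r0 ⇒ no(WR_PORT)  {1A/1Mu/0Ld/1B | 1r 0w}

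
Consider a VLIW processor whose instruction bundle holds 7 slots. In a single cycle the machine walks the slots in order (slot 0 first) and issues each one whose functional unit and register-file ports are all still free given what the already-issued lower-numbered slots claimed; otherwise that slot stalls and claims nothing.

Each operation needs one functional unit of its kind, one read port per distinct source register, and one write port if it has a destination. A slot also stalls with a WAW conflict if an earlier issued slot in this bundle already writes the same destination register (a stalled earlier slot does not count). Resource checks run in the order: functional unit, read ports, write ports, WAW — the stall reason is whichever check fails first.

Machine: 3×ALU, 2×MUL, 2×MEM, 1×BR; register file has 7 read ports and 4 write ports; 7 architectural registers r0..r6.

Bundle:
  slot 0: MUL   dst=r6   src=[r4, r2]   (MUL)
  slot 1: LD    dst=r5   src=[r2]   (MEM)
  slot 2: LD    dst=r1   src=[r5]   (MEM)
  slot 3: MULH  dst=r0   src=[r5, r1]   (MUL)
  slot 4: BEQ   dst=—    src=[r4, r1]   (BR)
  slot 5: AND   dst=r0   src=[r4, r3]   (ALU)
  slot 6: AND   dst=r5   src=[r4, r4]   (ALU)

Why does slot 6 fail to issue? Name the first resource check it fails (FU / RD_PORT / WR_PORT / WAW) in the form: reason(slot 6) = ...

reason(slot 6) = WR_PORT

  0. MUL→r6 ⇒ go  {3A/1Mu/2Ld/1B | 5r 3w}
  1. MEM→r5 ⇒ go  {3A/1Mu/1Ld/1B | 4r 2w}
  2. MEM→r1 ⇒ go  {3A/1Mu/0Ld/1B | 3r 1w}
  3. MUL→r0 ⇒ go  {3A/0Mu/0Ld/1B | 1r 0w}
  4. BR ⇒ no(RD_PORT)  {3A/0Mu/0Ld/1B | 1r 0w}
  5. ALU→r0 ⇒ no(RD_PORT)  {3A/0Mu/0Ld/1B | 1r 0w}
  6. ALU→r5 ⇒ no(WR_PORT)  {3A/0Mu/0Ld/1B | 1r 0w}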